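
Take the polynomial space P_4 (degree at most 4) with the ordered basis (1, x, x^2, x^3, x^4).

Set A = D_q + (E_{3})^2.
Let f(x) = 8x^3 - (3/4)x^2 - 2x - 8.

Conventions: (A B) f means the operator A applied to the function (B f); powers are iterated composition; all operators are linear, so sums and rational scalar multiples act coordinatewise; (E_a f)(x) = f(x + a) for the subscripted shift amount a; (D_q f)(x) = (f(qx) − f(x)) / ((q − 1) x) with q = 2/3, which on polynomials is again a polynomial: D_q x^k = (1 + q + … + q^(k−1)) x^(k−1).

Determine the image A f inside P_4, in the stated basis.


D_q f = (152/9)x^2 - (5/4)x - 2
E_{3} f = 8x^3 + (285/4)x^2 + (419/2)x + 781/4
E_{3} E_{3} f = 8x^3 + (573/4)x^2 + 853x + 1681
(D_q + (E_{3})^2) f = 8x^3 + (5765/36)x^2 + (3407/4)x + 1679

the image equals g(x) = 8x^3 + (5765/36)x^2 + (3407/4)x + 1679


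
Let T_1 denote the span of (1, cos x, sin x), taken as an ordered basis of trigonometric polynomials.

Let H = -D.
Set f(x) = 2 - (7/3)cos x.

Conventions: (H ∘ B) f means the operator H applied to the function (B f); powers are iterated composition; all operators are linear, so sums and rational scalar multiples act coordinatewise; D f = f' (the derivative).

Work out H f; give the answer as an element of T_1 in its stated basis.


D f = (7/3)sin x
(-D) f = -(7/3)sin x

the image equals g(x) = -(7/3)sin x


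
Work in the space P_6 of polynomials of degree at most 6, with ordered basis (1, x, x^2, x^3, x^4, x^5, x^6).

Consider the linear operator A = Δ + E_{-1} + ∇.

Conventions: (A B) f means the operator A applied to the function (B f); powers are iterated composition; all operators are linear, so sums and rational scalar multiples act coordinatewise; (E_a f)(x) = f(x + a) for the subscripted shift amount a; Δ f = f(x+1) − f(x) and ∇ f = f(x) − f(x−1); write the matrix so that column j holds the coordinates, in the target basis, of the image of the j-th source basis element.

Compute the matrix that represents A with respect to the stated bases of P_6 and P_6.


image of 1: 1
image of x: x + 1
image of x^2: x^2 + 2x + 1
image of x^3: x^3 + 3x^2 + 3x + 1
image of x^4: x^4 + 4x^3 + 6x^2 + 4x + 1
image of x^5: x^5 + 5x^4 + 10x^3 + 10x^2 + 5x + 1
image of x^6: x^6 + 6x^5 + 15x^4 + 20x^3 + 15x^2 + 6x + 1
each image's coordinates form column j of the matrix

the matrix is [[1, 1, 1, 1, 1, 1, 1]; [0, 1, 2, 3, 4, 5, 6]; [0, 0, 1, 3, 6, 10, 15]; [0, 0, 0, 1, 4, 10, 20]; [0, 0, 0, 0, 1, 5, 15]; [0, 0, 0, 0, 0, 1, 6]; [0, 0, 0, 0, 0, 0, 1]] (rows listed top to bottom)


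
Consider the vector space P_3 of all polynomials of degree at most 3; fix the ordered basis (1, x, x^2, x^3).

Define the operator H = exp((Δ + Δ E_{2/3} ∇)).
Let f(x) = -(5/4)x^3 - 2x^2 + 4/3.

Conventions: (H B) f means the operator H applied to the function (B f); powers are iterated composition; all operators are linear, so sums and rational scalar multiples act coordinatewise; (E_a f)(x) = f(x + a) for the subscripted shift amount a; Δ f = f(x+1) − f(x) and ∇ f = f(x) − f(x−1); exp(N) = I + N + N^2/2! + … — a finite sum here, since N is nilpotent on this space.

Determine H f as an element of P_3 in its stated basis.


the result is g(x) = -(5/4)x^3 - (23/4)x^2 - 19x - 305/12

order-1 term: -(15/4)x^2 - (61/4)x - 49/4
order-2 term: -(15/4)x - 53/4
order-3 term: -5/4
the series for exp((Δ + Δ E_{2/3} ∇)) f terminates at order 3
exp((Δ + Δ E_{2/3} ∇)) f = -(5/4)x^3 - (23/4)x^2 - 19x - 305/12


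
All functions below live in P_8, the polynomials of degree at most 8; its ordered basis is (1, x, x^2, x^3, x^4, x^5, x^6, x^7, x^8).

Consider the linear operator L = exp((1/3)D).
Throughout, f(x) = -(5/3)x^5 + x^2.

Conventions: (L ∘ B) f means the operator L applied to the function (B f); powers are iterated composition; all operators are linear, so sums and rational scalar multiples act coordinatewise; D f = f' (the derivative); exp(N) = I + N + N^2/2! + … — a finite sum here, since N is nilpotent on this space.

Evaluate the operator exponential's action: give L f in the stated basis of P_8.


the result is g(x) = -(5/3)x^5 - (25/9)x^4 - (50/27)x^3 + (31/81)x^2 + (137/243)x + 76/729

order-1 term: -(25/9)x^4 + (2/3)x
order-2 term: -(50/27)x^3 + 1/9
order-3 term: -(50/81)x^2
order-4 term: -(25/243)x
order-5 term: -5/729
the series for exp((1/3)D) f terminates at order 5
exp((1/3)D) f = -(5/3)x^5 - (25/9)x^4 - (50/27)x^3 + (31/81)x^2 + (137/243)x + 76/729


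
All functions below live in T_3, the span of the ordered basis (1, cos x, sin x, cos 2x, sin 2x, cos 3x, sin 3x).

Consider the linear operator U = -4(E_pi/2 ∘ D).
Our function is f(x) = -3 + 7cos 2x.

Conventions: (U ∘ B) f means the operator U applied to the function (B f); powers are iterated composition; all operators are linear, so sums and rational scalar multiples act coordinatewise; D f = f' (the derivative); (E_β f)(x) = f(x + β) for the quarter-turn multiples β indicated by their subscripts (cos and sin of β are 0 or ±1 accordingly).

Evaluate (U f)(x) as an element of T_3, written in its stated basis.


the image equals g(x) = -56sin 2x

D f = -14sin 2x
E_pi/2 D f = 14sin 2x
(-4(E_pi/2 ∘ D)) f = -56sin 2x


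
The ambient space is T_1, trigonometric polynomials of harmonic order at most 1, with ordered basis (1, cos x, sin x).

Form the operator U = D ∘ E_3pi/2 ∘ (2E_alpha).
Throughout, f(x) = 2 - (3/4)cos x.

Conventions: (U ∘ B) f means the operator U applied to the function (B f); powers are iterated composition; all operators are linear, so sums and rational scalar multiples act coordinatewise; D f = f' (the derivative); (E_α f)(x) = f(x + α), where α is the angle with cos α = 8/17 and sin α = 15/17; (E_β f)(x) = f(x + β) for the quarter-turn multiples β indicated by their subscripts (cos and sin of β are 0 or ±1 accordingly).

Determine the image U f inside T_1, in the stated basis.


E_alpha f = 2 - (6/17)cos x + (45/68)sin x
(2E_alpha) f = 4 - (12/17)cos x + (45/34)sin x
E_3pi/2 (2E_alpha) f = 4 - (45/34)cos x - (12/17)sin x
D E_3pi/2 (2E_alpha) f = -(12/17)cos x + (45/34)sin x

g(x) = -(12/17)cos x + (45/34)sin x


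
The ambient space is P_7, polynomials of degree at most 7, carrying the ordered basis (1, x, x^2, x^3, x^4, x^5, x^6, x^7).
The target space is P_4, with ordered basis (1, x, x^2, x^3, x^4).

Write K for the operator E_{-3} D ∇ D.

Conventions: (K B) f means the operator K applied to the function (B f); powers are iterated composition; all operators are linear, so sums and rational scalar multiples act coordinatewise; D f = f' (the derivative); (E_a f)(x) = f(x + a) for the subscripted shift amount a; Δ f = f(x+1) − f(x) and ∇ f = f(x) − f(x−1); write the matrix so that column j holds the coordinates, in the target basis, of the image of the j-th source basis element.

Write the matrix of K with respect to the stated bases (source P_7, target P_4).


image of 1: 0
image of x: 0
image of x^2: 0
image of x^3: 6
image of x^4: 24x - 84
image of x^5: 60x^2 - 420x + 740
image of x^6: 120x^3 - 1260x^2 + 4440x - 5250
image of x^7: 210x^4 - 2940x^3 + 15540x^2 - 36750x + 32802
each image's coordinates form column j of the matrix

the matrix is [[0, 0, 0, 6, -84, 740, -5250, 32802]; [0, 0, 0, 0, 24, -420, 4440, -36750]; [0, 0, 0, 0, 0, 60, -1260, 15540]; [0, 0, 0, 0, 0, 0, 120, -2940]; [0, 0, 0, 0, 0, 0, 0, 210]] (rows listed top to bottom)


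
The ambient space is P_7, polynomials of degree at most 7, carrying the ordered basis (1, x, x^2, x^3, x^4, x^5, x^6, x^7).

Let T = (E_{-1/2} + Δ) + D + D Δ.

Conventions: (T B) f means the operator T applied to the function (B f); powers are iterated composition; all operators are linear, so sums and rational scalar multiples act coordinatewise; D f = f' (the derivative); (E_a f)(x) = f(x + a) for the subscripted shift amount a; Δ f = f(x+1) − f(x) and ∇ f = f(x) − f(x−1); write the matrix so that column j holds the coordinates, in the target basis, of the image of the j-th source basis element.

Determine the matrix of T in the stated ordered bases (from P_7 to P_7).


the matrix is [[1, 3/2, 13/4, 31/8, 81/16, 191/32, 449/64, 1023/128]; [0, 1, 3, 39/4, 31/2, 405/16, 573/16, 3143/64]; [0, 0, 1, 9/2, 39/2, 155/4, 1215/16, 4011/32]; [0, 0, 0, 1, 6, 65/2, 155/2, 2835/16]; [0, 0, 0, 0, 1, 15/2, 195/4, 1085/8]; [0, 0, 0, 0, 0, 1, 9, 273/4]; [0, 0, 0, 0, 0, 0, 1, 21/2]; [0, 0, 0, 0, 0, 0, 0, 1]] (rows listed top to bottom)

image of 1: 1
image of x: x + 3/2
image of x^2: x^2 + 3x + 13/4
image of x^3: x^3 + (9/2)x^2 + (39/4)x + 31/8
image of x^4: x^4 + 6x^3 + (39/2)x^2 + (31/2)x + 81/16
image of x^5: x^5 + (15/2)x^4 + (65/2)x^3 + (155/4)x^2 + (405/16)x + 191/32
image of x^6: x^6 + 9x^5 + (195/4)x^4 + (155/2)x^3 + (1215/16)x^2 + (573/16)x + 449/64
image of x^7: x^7 + (21/2)x^6 + (273/4)x^5 + (1085/8)x^4 + (2835/16)x^3 + (4011/32)x^2 + (3143/64)x + 1023/128
each image's coordinates form column j of the matrix


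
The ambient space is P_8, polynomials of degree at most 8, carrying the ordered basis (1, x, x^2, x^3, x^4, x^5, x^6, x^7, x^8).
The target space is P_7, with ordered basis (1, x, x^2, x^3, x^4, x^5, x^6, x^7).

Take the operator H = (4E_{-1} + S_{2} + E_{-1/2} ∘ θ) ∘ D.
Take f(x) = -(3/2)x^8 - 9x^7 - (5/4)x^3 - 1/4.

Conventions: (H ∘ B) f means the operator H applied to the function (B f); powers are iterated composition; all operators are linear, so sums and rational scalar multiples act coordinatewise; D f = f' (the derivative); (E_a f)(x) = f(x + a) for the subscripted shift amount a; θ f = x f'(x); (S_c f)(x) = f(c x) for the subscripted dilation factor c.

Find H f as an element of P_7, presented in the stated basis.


D f = -12x^7 - 63x^6 - (15/4)x^2
E_{-1} D f = -12x^7 + 21x^6 + 126x^5 - 525x^4 + 840x^3 - (2787/4)x^2 + (603/2)x - 219/4
(4E_{-1}) D f = -48x^7 + 84x^6 + 504x^5 - 2100x^4 + 3360x^3 - 2787x^2 + 1206x - 219
S_{2} D f = -1536x^7 - 4032x^6 - 15x^2
θ D f = -84x^7 - 378x^6 - (15/2)x^2
E_{-1/2} θ D f = -84x^7 - 84x^6 + 693x^5 - 1050x^4 + (3045/4)x^3 - (1227/4)x^2 + (1107/16)x - 57/8
(4E_{-1} + S_{2} + E_{-1/2} ∘ θ) D f = -1668x^7 - 4032x^6 + 1197x^5 - 3150x^4 + (16485/4)x^3 - (12435/4)x^2 + (20403/16)x - 1809/8

the image equals g(x) = -1668x^7 - 4032x^6 + 1197x^5 - 3150x^4 + (16485/4)x^3 - (12435/4)x^2 + (20403/16)x - 1809/8


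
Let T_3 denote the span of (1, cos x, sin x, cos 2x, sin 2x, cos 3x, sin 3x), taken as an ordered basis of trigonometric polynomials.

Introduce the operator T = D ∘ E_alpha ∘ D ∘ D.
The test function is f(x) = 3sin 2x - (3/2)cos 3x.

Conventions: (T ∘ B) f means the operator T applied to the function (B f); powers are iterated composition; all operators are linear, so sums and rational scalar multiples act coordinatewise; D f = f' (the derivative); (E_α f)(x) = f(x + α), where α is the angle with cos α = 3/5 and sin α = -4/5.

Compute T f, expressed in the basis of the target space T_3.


the result is g(x) = (168/25)cos 2x - (576/25)sin 2x + (1782/125)cos 3x + (9477/250)sin 3x

D f = 6cos 2x + (9/2)sin 3x
D D f = -12sin 2x + (27/2)cos 3x
E_alpha D D f = (288/25)cos 2x + (84/25)sin 2x - (3159/250)cos 3x + (594/125)sin 3x
D E_alpha D D f = (168/25)cos 2x - (576/25)sin 2x + (1782/125)cos 3x + (9477/250)sin 3x


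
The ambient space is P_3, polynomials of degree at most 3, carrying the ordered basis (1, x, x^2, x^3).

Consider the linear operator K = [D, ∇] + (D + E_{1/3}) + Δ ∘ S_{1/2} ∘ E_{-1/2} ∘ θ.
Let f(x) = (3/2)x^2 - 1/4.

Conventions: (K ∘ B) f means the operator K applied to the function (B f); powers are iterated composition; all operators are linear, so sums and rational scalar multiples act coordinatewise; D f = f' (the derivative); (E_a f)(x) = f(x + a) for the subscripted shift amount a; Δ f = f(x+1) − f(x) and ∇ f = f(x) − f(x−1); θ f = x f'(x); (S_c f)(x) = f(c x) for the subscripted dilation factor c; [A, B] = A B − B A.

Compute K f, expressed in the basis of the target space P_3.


the image equals g(x) = (3/2)x^2 + (11/2)x - 5/6

∇ f = 3x - 3/2
D ∇ f = 3
D f = 3x
∇ D f = 3
[D, ∇] f = 0
D f = 3x
E_{1/3} f = (3/2)x^2 + x - 1/12
(D + E_{1/3}) f = (3/2)x^2 + 4x - 1/12
θ f = 3x^2
E_{-1/2} θ f = 3x^2 - 3x + 3/4
S_{1/2} E_{-1/2} θ f = (3/4)x^2 - (3/2)x + 3/4
Δ S_{1/2} E_{-1/2} θ f = (3/2)x - 3/4
([D, ∇] + (D + E_{1/3}) + Δ ∘ S_{1/2} ∘ E_{-1/2} ∘ θ) f = (3/2)x^2 + (11/2)x - 5/6


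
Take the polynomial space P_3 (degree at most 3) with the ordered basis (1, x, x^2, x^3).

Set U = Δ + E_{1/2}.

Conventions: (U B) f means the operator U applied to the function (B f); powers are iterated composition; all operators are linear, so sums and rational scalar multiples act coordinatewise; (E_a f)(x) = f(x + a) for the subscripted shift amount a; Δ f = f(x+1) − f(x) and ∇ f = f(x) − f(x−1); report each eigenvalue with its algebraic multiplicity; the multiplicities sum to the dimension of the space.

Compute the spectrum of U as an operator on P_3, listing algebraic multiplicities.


image of 1: 1
image of x: x + 3/2
image of x^2: x^2 + 3x + 5/4
image of x^3: x^3 + (9/2)x^2 + (15/4)x + 9/8
the matrix is upper triangular; its diagonal is (1, 1, 1, 1)
for a triangular matrix the eigenvalues are the diagonal entries, with algebraic multiplicity their repetition count

λ = 1 (multiplicity 4)


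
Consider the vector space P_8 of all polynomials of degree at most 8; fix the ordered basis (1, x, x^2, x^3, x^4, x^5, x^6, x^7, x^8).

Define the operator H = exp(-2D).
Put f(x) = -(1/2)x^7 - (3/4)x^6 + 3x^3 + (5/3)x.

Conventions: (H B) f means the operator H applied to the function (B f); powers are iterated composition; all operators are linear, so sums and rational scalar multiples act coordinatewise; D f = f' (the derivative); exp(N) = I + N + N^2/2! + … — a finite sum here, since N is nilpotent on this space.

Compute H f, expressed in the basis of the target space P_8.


order-1 term: 7x^6 + 9x^5 - 18x^2 - 10/3
order-2 term: -42x^5 - 45x^4 + 36x
order-3 term: 140x^4 + 120x^3 - 24
order-4 term: -280x^3 - 180x^2
order-5 term: 336x^2 + 144x
order-6 term: -224x - 48
order-7 term: 64
the series for exp(-2D) f terminates at order 7
exp(-2D) f = -(1/2)x^7 + (25/4)x^6 - 33x^5 + 95x^4 - 157x^3 + 138x^2 - (127/3)x - 34/3

the image equals g(x) = -(1/2)x^7 + (25/4)x^6 - 33x^5 + 95x^4 - 157x^3 + 138x^2 - (127/3)x - 34/3


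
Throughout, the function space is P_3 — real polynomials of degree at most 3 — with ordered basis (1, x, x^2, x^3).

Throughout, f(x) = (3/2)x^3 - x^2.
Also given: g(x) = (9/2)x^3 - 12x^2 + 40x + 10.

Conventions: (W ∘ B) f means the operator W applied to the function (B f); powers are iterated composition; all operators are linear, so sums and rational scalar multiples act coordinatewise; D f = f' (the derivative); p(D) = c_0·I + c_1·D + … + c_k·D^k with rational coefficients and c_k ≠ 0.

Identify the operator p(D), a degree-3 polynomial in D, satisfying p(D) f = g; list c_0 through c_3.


D^0 f = (3/2)x^3 - x^2
D^1 f = (9/2)x^2 - 2x
D^2 f = 9x - 2
D^3 f = 9
matching coefficients of g against c_0 f + c_1 Df + … from the top degree down determines the c_i
solution: c_0 = 3, c_1 = -2, c_2 = 4, c_3 = 2

c_0 = 3, c_1 = -2, c_2 = 4, c_3 = 2


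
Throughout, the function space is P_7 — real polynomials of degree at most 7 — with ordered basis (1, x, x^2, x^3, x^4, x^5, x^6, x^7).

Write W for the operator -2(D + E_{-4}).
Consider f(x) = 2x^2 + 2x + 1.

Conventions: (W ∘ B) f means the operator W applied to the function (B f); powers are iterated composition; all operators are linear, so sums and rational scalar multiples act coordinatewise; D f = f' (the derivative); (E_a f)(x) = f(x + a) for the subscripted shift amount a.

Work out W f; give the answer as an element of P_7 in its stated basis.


g(x) = -4x^2 + 20x - 54

D f = 4x + 2
E_{-4} f = 2x^2 - 14x + 25
(D + E_{-4}) f = 2x^2 - 10x + 27
(-2(D + E_{-4})) f = -4x^2 + 20x - 54


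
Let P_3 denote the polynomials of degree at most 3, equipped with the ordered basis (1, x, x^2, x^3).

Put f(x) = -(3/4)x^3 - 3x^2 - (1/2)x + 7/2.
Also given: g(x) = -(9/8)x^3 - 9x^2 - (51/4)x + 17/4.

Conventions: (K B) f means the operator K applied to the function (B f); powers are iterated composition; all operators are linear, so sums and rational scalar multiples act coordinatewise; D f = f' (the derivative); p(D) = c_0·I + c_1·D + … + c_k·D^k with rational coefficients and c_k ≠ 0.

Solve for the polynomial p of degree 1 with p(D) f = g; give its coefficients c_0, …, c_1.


D^0 f = -(3/4)x^3 - 3x^2 - (1/2)x + 7/2
D^1 f = -(9/4)x^2 - 6x - 1/2
matching coefficients of g against c_0 f + c_1 Df + … from the top degree down determines the c_i
solution: c_0 = 3/2, c_1 = 2

c_0 = 3/2, c_1 = 2


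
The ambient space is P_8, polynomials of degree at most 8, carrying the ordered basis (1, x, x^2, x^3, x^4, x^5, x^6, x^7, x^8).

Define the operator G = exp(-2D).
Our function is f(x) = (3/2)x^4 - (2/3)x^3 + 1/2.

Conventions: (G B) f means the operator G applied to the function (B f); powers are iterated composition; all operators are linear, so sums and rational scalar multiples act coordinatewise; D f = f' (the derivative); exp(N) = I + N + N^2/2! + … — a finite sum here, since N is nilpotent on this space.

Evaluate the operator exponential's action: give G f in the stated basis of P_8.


g(x) = (3/2)x^4 - (38/3)x^3 + 40x^2 - 56x + 179/6

order-1 term: -12x^3 + 4x^2
order-2 term: 36x^2 - 8x
order-3 term: -48x + 16/3
order-4 term: 24
the series for exp(-2D) f terminates at order 4
exp(-2D) f = (3/2)x^4 - (38/3)x^3 + 40x^2 - 56x + 179/6


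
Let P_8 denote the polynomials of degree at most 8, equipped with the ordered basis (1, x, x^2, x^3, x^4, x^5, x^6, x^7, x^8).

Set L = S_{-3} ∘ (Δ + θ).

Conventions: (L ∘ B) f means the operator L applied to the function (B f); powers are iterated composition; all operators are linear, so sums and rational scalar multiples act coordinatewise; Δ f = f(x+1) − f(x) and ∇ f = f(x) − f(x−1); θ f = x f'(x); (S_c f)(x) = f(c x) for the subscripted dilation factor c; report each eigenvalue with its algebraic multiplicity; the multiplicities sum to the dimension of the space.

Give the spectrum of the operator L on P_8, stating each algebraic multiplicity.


λ = -15309 (multiplicity 1), λ = -1215 (multiplicity 1), λ = -81 (multiplicity 1), λ = -3 (multiplicity 1), λ = 0 (multiplicity 1), λ = 18 (multiplicity 1), λ = 324 (multiplicity 1), λ = 4374 (multiplicity 1), λ = 52488 (multiplicity 1)

image of 1: 0
image of x: -3x + 1
image of x^2: 18x^2 - 6x + 1
image of x^3: -81x^3 + 27x^2 - 9x + 1
image of x^4: 324x^4 - 108x^3 + 54x^2 - 12x + 1
image of x^5: -1215x^5 + 405x^4 - 270x^3 + 90x^2 - 15x + 1
image of x^6: 4374x^6 - 1458x^5 + 1215x^4 - 540x^3 + 135x^2 - 18x + 1
image of x^7: -15309x^7 + 5103x^6 - 5103x^5 + 2835x^4 - 945x^3 + 189x^2 - 21x + 1
image of x^8: 52488x^8 - 17496x^7 + 20412x^6 - 13608x^5 + 5670x^4 - 1512x^3 + 252x^2 - 24x + 1
the matrix is upper triangular; its diagonal is (0, -3, 18, -81, 324, -1215, 4374, -15309, 52488)
for a triangular matrix the eigenvalues are the diagonal entries, with algebraic multiplicity their repetition count


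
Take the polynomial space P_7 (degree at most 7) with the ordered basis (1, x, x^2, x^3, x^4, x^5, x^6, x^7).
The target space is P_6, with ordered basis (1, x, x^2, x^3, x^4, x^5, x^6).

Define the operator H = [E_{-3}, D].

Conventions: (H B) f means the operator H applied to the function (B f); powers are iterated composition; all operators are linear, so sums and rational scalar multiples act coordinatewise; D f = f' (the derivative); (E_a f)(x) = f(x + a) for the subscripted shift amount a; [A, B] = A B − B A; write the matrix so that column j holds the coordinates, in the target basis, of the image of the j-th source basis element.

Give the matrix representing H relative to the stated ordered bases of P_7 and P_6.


the matrix is [[0, 0, 0, 0, 0, 0, 0, 0]; [0, 0, 0, 0, 0, 0, 0, 0]; [0, 0, 0, 0, 0, 0, 0, 0]; [0, 0, 0, 0, 0, 0, 0, 0]; [0, 0, 0, 0, 0, 0, 0, 0]; [0, 0, 0, 0, 0, 0, 0, 0]; [0, 0, 0, 0, 0, 0, 0, 0]] (rows listed top to bottom)

image of 1: 0
image of x: 0
image of x^2: 0
image of x^3: 0
image of x^4: 0
image of x^5: 0
image of x^6: 0
image of x^7: 0
each image's coordinates form column j of the matrix


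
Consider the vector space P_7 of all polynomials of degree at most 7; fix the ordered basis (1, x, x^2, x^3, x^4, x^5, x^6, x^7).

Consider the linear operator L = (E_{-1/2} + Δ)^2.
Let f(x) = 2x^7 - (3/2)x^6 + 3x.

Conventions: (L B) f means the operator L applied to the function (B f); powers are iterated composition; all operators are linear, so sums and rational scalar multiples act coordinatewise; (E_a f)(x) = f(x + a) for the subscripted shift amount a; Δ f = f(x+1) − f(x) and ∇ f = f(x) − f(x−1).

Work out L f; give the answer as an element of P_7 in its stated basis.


E_{-1/2} f = 2x^7 - (17/2)x^6 + 15x^5 - (115/8)x^4 + (65/8)x^3 - (87/32)x^2 + (7/2)x - 197/128
Δ f = 14x^6 + 33x^5 + (95/2)x^4 + 40x^3 + (39/2)x^2 + 5x + 7/2
(E_{-1/2} + Δ) f = 2x^7 + (11/2)x^6 + 48x^5 + (265/8)x^4 + (385/8)x^3 + (537/32)x^2 + (17/2)x + 251/128
E_{-1/2} (E_{-1/2} + Δ) f = 2x^7 - (3/2)x^6 + 42x^5 - 75x^4 + (185/2)x^3 - (495/8)x^2 + (407/16)x - 111/32
Δ (E_{-1/2} + Δ) f = 14x^6 + 75x^5 + (785/2)x^4 + (1585/2)x^3 + (7581/8)x^2 + (9559/16)x + 5185/32
(E_{-1/2} + Δ) (E_{-1/2} + Δ) f = 2x^7 + (25/2)x^6 + 117x^5 + (635/2)x^4 + 885x^3 + (3543/4)x^2 + (4983/8)x + 2537/16

the result is g(x) = 2x^7 + (25/2)x^6 + 117x^5 + (635/2)x^4 + 885x^3 + (3543/4)x^2 + (4983/8)x + 2537/16


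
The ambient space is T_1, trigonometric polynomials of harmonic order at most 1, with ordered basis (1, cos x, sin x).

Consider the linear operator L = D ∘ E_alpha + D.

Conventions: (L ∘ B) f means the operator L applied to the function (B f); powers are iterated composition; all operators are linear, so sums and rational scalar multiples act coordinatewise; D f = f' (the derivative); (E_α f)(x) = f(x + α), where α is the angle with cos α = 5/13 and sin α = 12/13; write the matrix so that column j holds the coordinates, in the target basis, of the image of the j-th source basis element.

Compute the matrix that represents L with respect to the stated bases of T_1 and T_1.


the matrix is [[0, 0, 0]; [0, -12/13, 18/13]; [0, -18/13, -12/13]] (rows listed top to bottom)

image of 1: 0
image of cos x: -(12/13)cos x - (18/13)sin x
image of sin x: (18/13)cos x - (12/13)sin x
each image's coordinates form column j of the matrix


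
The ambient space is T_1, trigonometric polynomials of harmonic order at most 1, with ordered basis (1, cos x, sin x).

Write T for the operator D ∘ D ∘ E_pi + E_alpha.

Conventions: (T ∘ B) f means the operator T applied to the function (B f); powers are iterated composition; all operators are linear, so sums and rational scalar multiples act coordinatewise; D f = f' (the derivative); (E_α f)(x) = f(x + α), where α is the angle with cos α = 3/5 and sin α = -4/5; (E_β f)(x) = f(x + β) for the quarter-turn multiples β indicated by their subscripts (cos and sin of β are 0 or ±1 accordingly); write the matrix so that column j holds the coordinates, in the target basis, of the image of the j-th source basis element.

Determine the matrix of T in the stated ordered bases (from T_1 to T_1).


the matrix is [[1, 0, 0]; [0, 8/5, -4/5]; [0, 4/5, 8/5]] (rows listed top to bottom)

image of 1: 1
image of cos x: (8/5)cos x + (4/5)sin x
image of sin x: -(4/5)cos x + (8/5)sin x
each image's coordinates form column j of the matrix


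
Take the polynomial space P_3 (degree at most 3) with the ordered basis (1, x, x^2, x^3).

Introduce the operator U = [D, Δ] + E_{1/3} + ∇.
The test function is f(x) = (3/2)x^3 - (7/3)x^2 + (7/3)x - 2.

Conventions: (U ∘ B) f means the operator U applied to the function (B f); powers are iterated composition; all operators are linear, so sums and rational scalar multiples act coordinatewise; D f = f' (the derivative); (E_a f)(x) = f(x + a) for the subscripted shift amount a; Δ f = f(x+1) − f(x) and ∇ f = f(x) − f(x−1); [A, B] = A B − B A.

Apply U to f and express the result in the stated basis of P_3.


g(x) = (3/2)x^3 + (11/3)x^2 - (71/9)x + 128/27

Δ f = (9/2)x^2 - (1/6)x + 3/2
D Δ f = 9x - 1/6
D f = (9/2)x^2 - (14/3)x + 7/3
Δ D f = 9x - 1/6
[D, Δ] f = 0
E_{1/3} f = (3/2)x^3 - (5/6)x^2 + (23/18)x - 77/54
∇ f = (9/2)x^2 - (55/6)x + 37/6
([D, Δ] + E_{1/3} + ∇) f = (3/2)x^3 + (11/3)x^2 - (71/9)x + 128/27


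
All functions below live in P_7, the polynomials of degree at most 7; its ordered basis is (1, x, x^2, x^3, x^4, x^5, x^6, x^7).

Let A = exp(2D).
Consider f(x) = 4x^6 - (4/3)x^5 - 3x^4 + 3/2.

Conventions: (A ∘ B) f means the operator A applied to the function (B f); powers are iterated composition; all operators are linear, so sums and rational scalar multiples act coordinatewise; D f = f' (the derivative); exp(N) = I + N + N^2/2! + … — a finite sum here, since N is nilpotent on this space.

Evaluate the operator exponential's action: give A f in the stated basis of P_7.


order-1 term: 48x^5 - (40/3)x^4 - 24x^3
order-2 term: 240x^4 - (160/3)x^3 - 72x^2
order-3 term: 640x^3 - (320/3)x^2 - 96x
order-4 term: 960x^2 - (320/3)x - 48
order-5 term: 768x - 128/3
order-6 term: 256
the series for exp(2D) f terminates at order 6
exp(2D) f = 4x^6 + (140/3)x^5 + (671/3)x^4 + (1688/3)x^3 + (2344/3)x^2 + (1696/3)x + 1001/6

g(x) = 4x^6 + (140/3)x^5 + (671/3)x^4 + (1688/3)x^3 + (2344/3)x^2 + (1696/3)x + 1001/6


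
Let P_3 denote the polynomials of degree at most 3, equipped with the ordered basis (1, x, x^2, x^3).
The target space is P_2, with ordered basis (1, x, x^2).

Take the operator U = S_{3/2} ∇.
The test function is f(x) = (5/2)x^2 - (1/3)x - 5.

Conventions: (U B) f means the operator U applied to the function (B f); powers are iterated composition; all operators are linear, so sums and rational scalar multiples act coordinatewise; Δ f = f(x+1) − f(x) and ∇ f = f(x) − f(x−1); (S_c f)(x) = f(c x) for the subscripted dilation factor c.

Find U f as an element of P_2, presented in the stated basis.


∇ f = 5x - 17/6
S_{3/2} ∇ f = (15/2)x - 17/6

the image equals g(x) = (15/2)x - 17/6


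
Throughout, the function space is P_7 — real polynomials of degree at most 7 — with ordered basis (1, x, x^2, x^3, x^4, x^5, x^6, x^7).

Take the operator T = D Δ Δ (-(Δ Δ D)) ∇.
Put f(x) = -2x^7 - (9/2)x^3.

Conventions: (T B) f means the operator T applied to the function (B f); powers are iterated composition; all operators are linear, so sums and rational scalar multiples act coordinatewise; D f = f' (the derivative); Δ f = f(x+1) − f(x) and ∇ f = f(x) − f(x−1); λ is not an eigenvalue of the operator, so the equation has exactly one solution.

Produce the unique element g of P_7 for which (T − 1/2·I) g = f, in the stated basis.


g(x) = 4x^7 + 9x^3 - 40320

write g with unknown coordinates in the stated basis and equate coefficients in (T − 1/2·I) g = f
solving from the highest basis element down gives g = 4x^7 + 9x^3 - 40320
check: T g = -20160
so T g − 1/2·g = -2x^7 - (9/2)x^3 = f ✓


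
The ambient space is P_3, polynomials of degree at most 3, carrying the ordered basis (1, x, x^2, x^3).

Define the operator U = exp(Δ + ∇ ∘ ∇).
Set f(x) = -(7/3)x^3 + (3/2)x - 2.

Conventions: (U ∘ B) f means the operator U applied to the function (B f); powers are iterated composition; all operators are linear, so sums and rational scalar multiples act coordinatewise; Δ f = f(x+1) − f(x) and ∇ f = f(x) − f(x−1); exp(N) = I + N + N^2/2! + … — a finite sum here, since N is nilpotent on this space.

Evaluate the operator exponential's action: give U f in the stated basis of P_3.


the result is g(x) = -(7/3)x^3 - 7x^2 - (53/2)x - 73/6

order-1 term: -7x^2 - 21x + 79/6
order-2 term: -7x - 21
order-3 term: -7/3
the series for exp(Δ + ∇ ∘ ∇) f terminates at order 3
exp(Δ + ∇ ∘ ∇) f = -(7/3)x^3 - 7x^2 - (53/2)x - 73/6


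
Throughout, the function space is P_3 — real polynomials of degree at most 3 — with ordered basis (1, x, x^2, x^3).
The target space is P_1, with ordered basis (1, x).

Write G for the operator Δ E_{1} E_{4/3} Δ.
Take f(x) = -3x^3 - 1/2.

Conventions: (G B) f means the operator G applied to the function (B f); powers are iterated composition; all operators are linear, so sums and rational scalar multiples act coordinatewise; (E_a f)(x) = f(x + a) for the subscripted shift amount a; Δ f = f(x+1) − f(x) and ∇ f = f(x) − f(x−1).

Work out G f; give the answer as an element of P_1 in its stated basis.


the image equals g(x) = -18x - 60

Δ f = -9x^2 - 9x - 3
E_{4/3} Δ f = -9x^2 - 33x - 31
E_{1} (E_{4/3} Δ) f = -9x^2 - 51x - 73
Δ E_{1} (E_{4/3} Δ) f = -18x - 60


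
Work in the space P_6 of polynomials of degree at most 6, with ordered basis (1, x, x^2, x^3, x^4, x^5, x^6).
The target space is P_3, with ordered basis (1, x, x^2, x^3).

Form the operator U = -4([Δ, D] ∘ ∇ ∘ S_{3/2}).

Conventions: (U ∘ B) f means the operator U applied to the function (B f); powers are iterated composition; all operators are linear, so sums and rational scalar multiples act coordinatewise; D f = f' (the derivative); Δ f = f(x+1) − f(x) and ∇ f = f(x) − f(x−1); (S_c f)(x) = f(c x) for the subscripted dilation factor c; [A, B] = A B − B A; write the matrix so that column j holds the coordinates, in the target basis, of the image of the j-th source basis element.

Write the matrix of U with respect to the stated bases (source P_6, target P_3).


the matrix is [[0, 0, 0, 0, 0, 0, 0]; [0, 0, 0, 0, 0, 0, 0]; [0, 0, 0, 0, 0, 0, 0]; [0, 0, 0, 0, 0, 0, 0]] (rows listed top to bottom)

image of 1: 0
image of x: 0
image of x^2: 0
image of x^3: 0
image of x^4: 0
image of x^5: 0
image of x^6: 0
each image's coordinates form column j of the matrix


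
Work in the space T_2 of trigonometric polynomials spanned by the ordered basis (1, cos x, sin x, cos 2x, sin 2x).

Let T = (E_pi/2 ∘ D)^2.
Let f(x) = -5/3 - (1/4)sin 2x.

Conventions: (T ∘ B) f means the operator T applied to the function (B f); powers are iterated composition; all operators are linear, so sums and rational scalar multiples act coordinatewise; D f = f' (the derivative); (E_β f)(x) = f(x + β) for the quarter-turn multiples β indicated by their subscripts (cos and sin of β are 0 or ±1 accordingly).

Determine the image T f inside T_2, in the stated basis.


D f = -(1/2)cos 2x
E_pi/2 D f = (1/2)cos 2x
D (E_pi/2 ∘ D) f = -sin 2x
E_pi/2 D (E_pi/2 ∘ D) f = sin 2x

the result is g(x) = sin 2x


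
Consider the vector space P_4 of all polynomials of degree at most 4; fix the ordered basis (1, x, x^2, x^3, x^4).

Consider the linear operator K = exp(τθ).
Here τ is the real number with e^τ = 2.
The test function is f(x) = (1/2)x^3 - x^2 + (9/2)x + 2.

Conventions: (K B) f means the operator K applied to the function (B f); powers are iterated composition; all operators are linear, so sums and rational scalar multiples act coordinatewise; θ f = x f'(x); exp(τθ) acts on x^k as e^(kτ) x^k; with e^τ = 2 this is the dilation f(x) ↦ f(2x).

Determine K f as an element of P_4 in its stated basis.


exp(τθ) x^k = e^(kτ) x^k; with e^τ = 2 this sends x^k to 2^k x^k
x ↦ 2 x
x^2 ↦ 4 x^2
x^3 ↦ 8 x^3
applying this coordinatewise to f: exp(τθ) f = 4x^3 - 4x^2 + 9x + 2

g(x) = 4x^3 - 4x^2 + 9x + 2


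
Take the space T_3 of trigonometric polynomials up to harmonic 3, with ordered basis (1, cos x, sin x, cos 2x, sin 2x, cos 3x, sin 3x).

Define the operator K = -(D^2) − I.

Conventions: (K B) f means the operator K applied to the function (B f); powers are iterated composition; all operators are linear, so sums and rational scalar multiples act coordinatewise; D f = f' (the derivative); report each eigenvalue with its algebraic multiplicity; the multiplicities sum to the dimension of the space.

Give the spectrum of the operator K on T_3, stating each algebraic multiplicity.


λ = -1 (multiplicity 1), λ = 0 (multiplicity 2), λ = 3 (multiplicity 2), λ = 8 (multiplicity 2)

image of 1: -1
image of cos x: 0
image of sin x: 0
image of cos 2x: 3cos 2x
image of sin 2x: 3sin 2x
image of cos 3x: 8cos 3x
image of sin 3x: 8sin 3x
the matrix is diagonal; its diagonal is (-1, 0, 0, 3, 3, 8, 8)
for a triangular matrix the eigenvalues are the diagonal entries, with algebraic multiplicity their repetition count


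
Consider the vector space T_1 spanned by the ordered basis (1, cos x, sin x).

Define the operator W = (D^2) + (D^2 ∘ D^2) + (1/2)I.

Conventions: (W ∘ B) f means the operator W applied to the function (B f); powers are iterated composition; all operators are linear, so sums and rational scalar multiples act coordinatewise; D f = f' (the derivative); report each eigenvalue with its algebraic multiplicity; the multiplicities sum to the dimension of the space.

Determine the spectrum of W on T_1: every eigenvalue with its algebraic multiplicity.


λ = 1/2 (multiplicity 3)

image of 1: 1/2
image of cos x: (1/2)cos x
image of sin x: (1/2)sin x
the matrix is diagonal; its diagonal is (1/2, 1/2, 1/2)
for a triangular matrix the eigenvalues are the diagonal entries, with algebraic multiplicity their repetition count


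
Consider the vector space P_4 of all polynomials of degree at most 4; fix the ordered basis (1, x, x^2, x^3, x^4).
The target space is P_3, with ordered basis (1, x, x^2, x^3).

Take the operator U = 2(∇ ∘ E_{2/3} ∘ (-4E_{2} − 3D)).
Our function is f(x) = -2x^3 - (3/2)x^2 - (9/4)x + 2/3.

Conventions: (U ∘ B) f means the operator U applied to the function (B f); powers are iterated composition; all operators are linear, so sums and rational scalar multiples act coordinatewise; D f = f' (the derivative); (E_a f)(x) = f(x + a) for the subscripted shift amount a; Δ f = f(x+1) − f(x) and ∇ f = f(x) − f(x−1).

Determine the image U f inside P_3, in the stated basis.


the image equals g(x) = 48x^2 + 304x + 988/3

E_{2} f = -2x^3 - (27/2)x^2 - (129/4)x - 155/6
(-4E_{2}) f = 8x^3 + 54x^2 + 129x + 310/3
D f = -6x^2 - 3x - 9/4
(-3D) f = 18x^2 + 9x + 27/4
(-4E_{2} − 3D) f = 8x^3 + 72x^2 + 138x + 1321/12
E_{2/3} (-4E_{2} − 3D) f = 8x^3 + 88x^2 + (734/3)x + 25537/108
∇ E_{2/3} (-4E_{2} − 3D) f = 24x^2 + 152x + 494/3
(2(∇ ∘ E_{2/3} ∘ (-4E_{2} − 3D))) f = 48x^2 + 304x + 988/3


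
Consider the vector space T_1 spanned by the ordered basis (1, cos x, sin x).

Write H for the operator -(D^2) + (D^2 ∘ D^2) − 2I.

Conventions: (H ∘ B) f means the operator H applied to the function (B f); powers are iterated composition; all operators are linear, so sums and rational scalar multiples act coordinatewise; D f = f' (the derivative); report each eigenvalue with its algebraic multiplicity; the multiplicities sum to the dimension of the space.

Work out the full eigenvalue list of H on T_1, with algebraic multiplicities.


λ = -2 (multiplicity 1), λ = 0 (multiplicity 2)

image of 1: -2
image of cos x: 0
image of sin x: 0
the matrix is diagonal; its diagonal is (-2, 0, 0)
for a triangular matrix the eigenvalues are the diagonal entries, with algebraic multiplicity their repetition count


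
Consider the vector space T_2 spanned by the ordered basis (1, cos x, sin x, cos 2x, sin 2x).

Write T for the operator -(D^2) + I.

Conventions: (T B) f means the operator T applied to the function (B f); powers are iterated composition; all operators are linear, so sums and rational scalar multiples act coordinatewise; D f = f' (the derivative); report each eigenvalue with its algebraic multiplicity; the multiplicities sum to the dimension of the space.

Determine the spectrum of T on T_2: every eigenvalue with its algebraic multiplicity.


λ = 1 (multiplicity 1), λ = 2 (multiplicity 2), λ = 5 (multiplicity 2)

image of 1: 1
image of cos x: 2cos x
image of sin x: 2sin x
image of cos 2x: 5cos 2x
image of sin 2x: 5sin 2x
the matrix is diagonal; its diagonal is (1, 2, 2, 5, 5)
for a triangular matrix the eigenvalues are the diagonal entries, with algebraic multiplicity their repetition count


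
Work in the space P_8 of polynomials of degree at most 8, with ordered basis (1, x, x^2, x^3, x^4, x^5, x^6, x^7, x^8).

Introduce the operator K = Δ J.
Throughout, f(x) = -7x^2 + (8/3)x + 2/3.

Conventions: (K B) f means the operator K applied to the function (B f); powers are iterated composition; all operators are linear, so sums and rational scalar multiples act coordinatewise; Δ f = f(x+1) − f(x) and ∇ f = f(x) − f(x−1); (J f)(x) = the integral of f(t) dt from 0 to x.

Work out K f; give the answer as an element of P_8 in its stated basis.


g(x) = -7x^2 - (13/3)x - 1/3

J f = -(7/3)x^3 + (4/3)x^2 + (2/3)x
Δ J f = -7x^2 - (13/3)x - 1/3


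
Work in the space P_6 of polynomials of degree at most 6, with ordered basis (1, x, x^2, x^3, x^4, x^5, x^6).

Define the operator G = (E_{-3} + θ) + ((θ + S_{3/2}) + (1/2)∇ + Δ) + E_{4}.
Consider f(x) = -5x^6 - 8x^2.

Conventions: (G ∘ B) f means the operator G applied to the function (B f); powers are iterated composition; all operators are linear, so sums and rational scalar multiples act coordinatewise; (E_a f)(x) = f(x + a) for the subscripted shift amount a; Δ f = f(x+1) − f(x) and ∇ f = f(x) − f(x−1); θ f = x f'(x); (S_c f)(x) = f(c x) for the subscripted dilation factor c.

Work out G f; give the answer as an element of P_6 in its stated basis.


E_{-3} f = -5x^6 + 90x^5 - 675x^4 + 2700x^3 - 6083x^2 + 7338x - 3717
θ f = -30x^6 - 16x^2
(E_{-3} + θ) f = -35x^6 + 90x^5 - 675x^4 + 2700x^3 - 6099x^2 + 7338x - 3717
θ f = -30x^6 - 16x^2
S_{3/2} f = -(3645/64)x^6 - 18x^2
(θ + S_{3/2}) f = -(5565/64)x^6 - 34x^2
∇ f = -30x^5 + 75x^4 - 100x^3 + 75x^2 - 46x + 13
((1/2)∇) f = -15x^5 + (75/2)x^4 - 50x^3 + (75/2)x^2 - 23x + 13/2
Δ f = -30x^5 - 75x^4 - 100x^3 - 75x^2 - 46x - 13
((θ + S_{3/2}) + (1/2)∇ + Δ) f = -(5565/64)x^6 - 45x^5 - (75/2)x^4 - 150x^3 - (143/2)x^2 - 69x - 13/2
E_{4} f = -5x^6 - 120x^5 - 1200x^4 - 6400x^3 - 19208x^2 - 30784x - 20608
((E_{-3} + θ) + ((θ + S_{3/2}) + (1/2)∇ + Δ) + E_{4}) f = -(8125/64)x^6 - 75x^5 - (3825/2)x^4 - 3850x^3 - (50757/2)x^2 - 23515x - 48663/2

the result is g(x) = -(8125/64)x^6 - 75x^5 - (3825/2)x^4 - 3850x^3 - (50757/2)x^2 - 23515x - 48663/2


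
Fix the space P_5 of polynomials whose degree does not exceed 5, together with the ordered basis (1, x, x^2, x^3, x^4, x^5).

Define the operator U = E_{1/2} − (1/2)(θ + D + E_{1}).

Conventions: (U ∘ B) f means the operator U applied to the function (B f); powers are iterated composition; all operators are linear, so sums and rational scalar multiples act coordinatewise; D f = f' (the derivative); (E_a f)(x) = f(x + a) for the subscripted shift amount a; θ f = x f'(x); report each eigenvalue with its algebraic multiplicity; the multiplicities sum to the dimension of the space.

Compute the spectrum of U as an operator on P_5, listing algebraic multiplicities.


λ = -2 (multiplicity 1), λ = -3/2 (multiplicity 1), λ = -1 (multiplicity 1), λ = -1/2 (multiplicity 1), λ = 0 (multiplicity 1), λ = 1/2 (multiplicity 1)

image of 1: 1/2
image of x: -1/2
image of x^2: -(1/2)x^2 - x - 1/4
image of x^3: -x^3 - (3/2)x^2 - (3/4)x - 3/8
image of x^4: -(3/2)x^4 - 2x^3 - (3/2)x^2 - (3/2)x - 7/16
image of x^5: -2x^5 - (5/2)x^4 - (5/2)x^3 - (15/4)x^2 - (35/16)x - 15/32
the matrix is upper triangular; its diagonal is (1/2, 0, -1/2, -1, -3/2, -2)
for a triangular matrix the eigenvalues are the diagonal entries, with algebraic multiplicity their repetition count


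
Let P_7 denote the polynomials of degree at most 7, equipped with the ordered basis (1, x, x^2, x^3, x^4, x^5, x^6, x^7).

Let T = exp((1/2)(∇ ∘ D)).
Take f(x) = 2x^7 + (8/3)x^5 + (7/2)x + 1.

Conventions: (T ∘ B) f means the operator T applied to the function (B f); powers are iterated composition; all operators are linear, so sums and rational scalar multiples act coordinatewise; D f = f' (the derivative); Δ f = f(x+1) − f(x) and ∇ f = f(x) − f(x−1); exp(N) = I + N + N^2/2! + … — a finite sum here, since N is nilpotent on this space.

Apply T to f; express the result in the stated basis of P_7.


g(x) = 2x^7 + (134/3)x^5 - 105x^4 + (1130/3)x^3 - 775x^2 + (6343/6)x - 2048/3

order-1 term: 42x^5 - 105x^4 + (500/3)x^3 - 145x^2 + (206/3)x - 41/3
order-2 term: 210x^3 - 630x^2 + 775x - 355
order-3 term: 210x - 315
the series for exp((1/2)(∇ ∘ D)) f terminates at order 3
exp((1/2)(∇ ∘ D)) f = 2x^7 + (134/3)x^5 - 105x^4 + (1130/3)x^3 - 775x^2 + (6343/6)x - 2048/3
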